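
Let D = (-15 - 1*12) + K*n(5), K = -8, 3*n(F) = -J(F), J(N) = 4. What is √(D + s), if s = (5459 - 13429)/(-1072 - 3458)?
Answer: I*√2990706/453 ≈ 3.8176*I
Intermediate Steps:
n(F) = -4/3 (n(F) = (-1*4)/3 = (⅓)*(-4) = -4/3)
D = -49/3 (D = (-15 - 1*12) - 8*(-4/3) = (-15 - 12) + 32/3 = -27 + 32/3 = -49/3 ≈ -16.333)
s = 797/453 (s = -7970/(-4530) = -7970*(-1/4530) = 797/453 ≈ 1.7594)
√(D + s) = √(-49/3 + 797/453) = √(-6602/453) = I*√2990706/453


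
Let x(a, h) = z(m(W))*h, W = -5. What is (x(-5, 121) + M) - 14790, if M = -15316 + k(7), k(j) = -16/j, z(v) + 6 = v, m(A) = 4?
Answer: -212452/7 ≈ -30350.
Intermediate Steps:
z(v) = -6 + v
x(a, h) = -2*h (x(a, h) = (-6 + 4)*h = -2*h)
M = -107228/7 (M = -15316 - 16/7 = -107228/7 ≈ -15318.)
(x(-5, 121) + M) - 14790 = (-2*121 - 107228/7) - 14790 = (-242 - 107228/7) - 14790 = -108922/7 - 14790 = -212452/7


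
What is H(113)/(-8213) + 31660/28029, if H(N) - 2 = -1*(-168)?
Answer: 255258650/230202177 ≈ 1.1088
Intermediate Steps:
H(N) = 170 (H(N) = 2 - 1*(-168) = 2 + 168 = 170)
H(113)/(-8213) + 31660/28029 = 170/(-8213) + 31660/28029 = 170*(-1/8213) + 31660*(1/28029) = -170/8213 + 31660/28029 = 255258650/230202177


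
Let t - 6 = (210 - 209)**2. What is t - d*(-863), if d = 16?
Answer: 13815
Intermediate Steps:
t = 7 (t = 6 + (210 - 209)**2 = 6 + 1**2 = 6 + 1 = 7)
t - d*(-863) = 7 - 16*(-863) = 7 - 1*(-13808) = 7 + 13808 = 13815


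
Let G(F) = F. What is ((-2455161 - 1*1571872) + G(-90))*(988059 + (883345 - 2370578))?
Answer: 2010235096402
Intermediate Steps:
((-2455161 - 1*1571872) + G(-90))*(988059 + (883345 - 2370578)) = ((-2455161 - 1*1571872) - 90)*(988059 + (883345 - 2370578)) = ((-2455161 - 1571872) - 90)*(988059 - 1487233) = (-4027033 - 90)*(-499174) = -4027123*(-499174) = 2010235096402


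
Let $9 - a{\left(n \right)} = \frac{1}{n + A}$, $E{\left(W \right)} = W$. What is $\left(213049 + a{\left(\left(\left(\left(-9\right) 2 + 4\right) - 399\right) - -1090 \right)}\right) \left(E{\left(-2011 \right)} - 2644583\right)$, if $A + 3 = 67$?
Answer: $- \frac{139277871157446}{247} \approx -5.6388 \cdot 10^{11}$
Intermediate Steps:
$A = 64$ ($A = -3 + 67 = 64$)
$a{\left(n \right)} = 9 - \frac{1}{64 + n}$ ($a{\left(n \right)} = 9 - \frac{1}{n + 64} = 9 - \frac{1}{64 + n}$)
$\left(213049 + a{\left(\left(\left(\left(-9\right) 2 + 4\right) - 399\right) - -1090 \right)}\right) \left(E{\left(-2011 \right)} - 2644583\right) = \left(213049 + \frac{575 + 9 \left(\left(\left(\left(-9\right) 2 + 4\right) - 399\right) - -1090\right)}{64 + \left(\left(\left(\left(-9\right) 2 + 4\right) - 399\right) - -1090\right)}\right) \left(-2011 - 2644583\right) = \left(213049 + \frac{575 + 9 \left(\left(\left(-18 + 4\right) - 399\right) + 1090\right)}{64 + \left(\left(\left(-18 + 4\right) - 399\right) + 1090\right)}\right) \left(-2646594\right) = \left(213049 + \frac{575 + 9 \left(\left(-14 - 399\right) + 1090\right)}{64 + \left(\left(-14 - 399\right) + 1090\right)}\right) \left(-2646594\right) = \left(213049 + \frac{575 + 9 \left(-413 + 1090\right)}{64 + \left(-413 + 1090\right)}\right) \left(-2646594\right) = \left(213049 + \frac{575 + 9 \cdot 677}{64 + 677}\right) \left(-2646594\right) = \left(213049 + \frac{575 + 6093}{741}\right) \left(-2646594\right) = \left(213049 + \frac{1}{741} \cdot 6668\right) \left(-2646594\right) = \left(213049 + \frac{6668}{741}\right) \left(-2646594\right) = \frac{157875977}{741} \left(-2646594\right) = - \frac{139277871157446}{247}$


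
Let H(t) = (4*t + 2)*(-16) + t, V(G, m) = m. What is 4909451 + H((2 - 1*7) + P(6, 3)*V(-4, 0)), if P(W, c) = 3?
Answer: 4909734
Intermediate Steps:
H(t) = -32 - 63*t (H(t) = (2 + 4*t)*(-16) + t = (-32 - 64*t) + t = -32 - 63*t)
4909451 + H((2 - 1*7) + P(6, 3)*V(-4, 0)) = 4909451 + (-32 - 63*((2 - 1*7) + 3*0)) = 4909451 + (-32 - 63*((2 - 7) + 0)) = 4909451 + (-32 - 63*(-5 + 0)) = 4909451 + (-32 - 63*(-5)) = 4909451 + (-32 + 315) = 4909451 + 283 = 4909734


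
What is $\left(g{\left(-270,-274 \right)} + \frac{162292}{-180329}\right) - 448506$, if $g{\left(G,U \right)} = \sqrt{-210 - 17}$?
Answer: $- \frac{80878800766}{180329} + i \sqrt{227} \approx -4.4851 \cdot 10^{5} + 15.067 i$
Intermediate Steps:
$g{\left(G,U \right)} = i \sqrt{227}$ ($g{\left(G,U \right)} = \sqrt{-227} = i \sqrt{227}$)
$\left(g{\left(-270,-274 \right)} + \frac{162292}{-180329}\right) - 448506 = \left(i \sqrt{227} + \frac{162292}{-180329}\right) - 448506 = \left(i \sqrt{227} + 162292 \left(- \frac{1}{180329}\right)\right) - 448506 = \left(i \sqrt{227} - \frac{162292}{180329}\right) - 448506 = \left(- \frac{162292}{180329} + i \sqrt{227}\right) - 448506 = - \frac{80878800766}{180329} + i \sqrt{227}$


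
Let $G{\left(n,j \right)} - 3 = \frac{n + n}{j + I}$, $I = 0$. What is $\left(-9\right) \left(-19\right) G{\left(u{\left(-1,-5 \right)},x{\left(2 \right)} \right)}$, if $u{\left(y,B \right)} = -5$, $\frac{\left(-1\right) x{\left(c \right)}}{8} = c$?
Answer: $\frac{4959}{8} \approx 619.88$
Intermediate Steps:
$x{\left(c \right)} = - 8 c$
$G{\left(n,j \right)} = 3 + \frac{2 n}{j}$ ($G{\left(n,j \right)} = 3 + \frac{n + n}{j + 0} = 3 + \frac{2 n}{j}$)
$\left(-9\right) \left(-19\right) G{\left(u{\left(-1,-5 \right)},x{\left(2 \right)} \right)} = \left(-9\right) \left(-19\right) \left(3 + 2 \left(-5\right) \frac{1}{\left(-8\right) 2}\right) = 171 \left(3 + 2 \left(-5\right) \frac{1}{-16}\right) = 171 \left(3 + 2 \left(-5\right) \left(- \frac{1}{16}\right)\right) = 171 \left(3 + \frac{5}{8}\right) = 171 \cdot \frac{29}{8} = \frac{4959}{8}$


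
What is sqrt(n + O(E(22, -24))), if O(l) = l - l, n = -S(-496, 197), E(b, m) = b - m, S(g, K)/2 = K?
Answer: I*sqrt(394) ≈ 19.849*I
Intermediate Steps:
S(g, K) = 2*K
n = -394 (n = -2*197 = -1*394 = -394)
O(l) = 0
sqrt(n + O(E(22, -24))) = sqrt(-394 + 0) = sqrt(-394) = I*sqrt(394)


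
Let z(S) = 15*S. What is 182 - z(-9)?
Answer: 317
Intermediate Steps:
182 - z(-9) = 182 - 15*(-9) = 182 - 1*(-135) = 182 + 135 = 317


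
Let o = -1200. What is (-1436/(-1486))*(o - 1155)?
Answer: -1690890/743 ≈ -2275.8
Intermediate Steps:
(-1436/(-1486))*(o - 1155) = (-1436/(-1486))*(-1200 - 1155) = -1436*(-1/1486)*(-2355) = (718/743)*(-2355) = -1690890/743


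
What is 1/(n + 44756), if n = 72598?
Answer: 1/117354 ≈ 8.5212e-6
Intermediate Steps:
1/(n + 44756) = 1/(72598 + 44756) = 1/117354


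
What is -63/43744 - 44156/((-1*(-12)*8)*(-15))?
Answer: 60358417/1968480 ≈ 30.662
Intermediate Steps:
-63/43744 - 44156/((-1*(-12)*8)*(-15)) = -63*1/43744 - 44156/((12*8)*(-15)) = -63/43744 - 44156/(96*(-15)) = -63/43744 - 44156/(-1440) = -63/43744 - 44156*(-1/1440) = -63/43744 + 11039/360 = 60358417/1968480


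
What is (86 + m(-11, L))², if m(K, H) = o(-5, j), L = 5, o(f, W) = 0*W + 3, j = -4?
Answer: 7921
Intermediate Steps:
o(f, W) = 3 (o(f, W) = 0 + 3 = 3)
m(K, H) = 3
(86 + m(-11, L))² = (86 + 3)² = 89² = 7921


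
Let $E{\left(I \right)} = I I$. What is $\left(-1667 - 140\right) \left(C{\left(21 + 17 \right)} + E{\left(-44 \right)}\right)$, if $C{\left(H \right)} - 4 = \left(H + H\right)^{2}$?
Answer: $-13942812$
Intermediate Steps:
$E{\left(I \right)} = I^{2}$
$C{\left(H \right)} = 4 + 4 H^{2}$ ($C{\left(H \right)} = 4 + \left(H + H\right)^{2} = 4 + \left(2 H\right)^{2} = 4 + 4 H^{2}$)
$\left(-1667 - 140\right) \left(C{\left(21 + 17 \right)} + E{\left(-44 \right)}\right) = \left(-1667 - 140\right) \left(\left(4 + 4 \left(21 + 17\right)^{2}\right) + \left(-44\right)^{2}\right) = - 1807 \left(\left(4 + 4 \cdot 38^{2}\right) + 1936\right) = - 1807 \left(\left(4 + 4 \cdot 1444\right) + 1936\right) = - 1807 \left(\left(4 + 5776\right) + 1936\right) = - 1807 \left(5780 + 1936\right) = \left(-1807\right) 7716 = -13942812$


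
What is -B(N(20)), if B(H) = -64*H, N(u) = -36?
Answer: -2304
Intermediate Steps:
-B(N(20)) = -(-64)*(-36) = -1*2304 = -2304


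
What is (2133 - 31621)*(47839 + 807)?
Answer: -1434473248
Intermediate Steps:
(2133 - 31621)*(47839 + 807) = -29488*48646 = -1434473248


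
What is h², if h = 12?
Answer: 144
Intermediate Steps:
h² = 12² = 144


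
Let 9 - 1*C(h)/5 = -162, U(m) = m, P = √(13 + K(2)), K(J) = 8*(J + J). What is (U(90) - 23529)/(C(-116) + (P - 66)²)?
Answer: -570349/124266 - 85943*√5/248532 ≈ -5.3630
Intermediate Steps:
K(J) = 16*J (K(J) = 8*(2*J) = 16*J)
P = 3*√5 (P = √(13 + 16*2) = √(13 + 32) = √45 = 3*√5 ≈ 6.7082)
C(h) = 855 (C(h) = 45 - 5*(-162) = 45 + 810 = 855)
(U(90) - 23529)/(C(-116) + (P - 66)²) = (90 - 23529)/(855 + (3*√5 - 66)²) = -23439/(855 + (-66 + 3*√5)²)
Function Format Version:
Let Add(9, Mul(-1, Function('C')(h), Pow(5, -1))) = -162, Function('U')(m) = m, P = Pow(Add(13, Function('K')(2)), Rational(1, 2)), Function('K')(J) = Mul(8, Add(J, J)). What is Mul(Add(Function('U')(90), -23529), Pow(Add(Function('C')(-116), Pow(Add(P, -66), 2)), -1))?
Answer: Add(Rational(-570349, 124266), Mul(Rational(-85943, 248532), Pow(5, Rational(1, 2)))) ≈ -5.3630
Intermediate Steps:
Function('K')(J) = Mul(16, J) (Function('K')(J) = Mul(8, Mul(2, J)) = Mul(16, J))
P = Mul(3, Pow(5, Rational(1, 2))) (P = Pow(Add(13, Mul(16, 2)), Rational(1, 2)) = Pow(Add(13, 32), Rational(1, 2)) = Pow(45, Rational(1, 2)) = Mul(3, Pow(5, Rational(1, 2))) ≈ 6.7082)
Function('C')(h) = 855 (Function('C')(h) = Add(45, Mul(-5, -162)) = Add(45, 810) = 855)
Mul(Add(Function('U')(90), -23529), Pow(Add(Function('C')(-116), Pow(Add(P, -66), 2)), -1)) = Mul(Add(90, -23529), Pow(Add(855, Pow(Add(Mul(3, Pow(5, Rational(1, 2))), -66), 2)), -1)) = Mul(-23439, Pow(Add(855, Pow(Add(-66, Mul(3, Pow(5, Rational(1, 2)))), 2)), -1))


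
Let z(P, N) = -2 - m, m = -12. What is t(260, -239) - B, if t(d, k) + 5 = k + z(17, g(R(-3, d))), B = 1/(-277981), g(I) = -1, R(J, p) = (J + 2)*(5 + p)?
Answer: -65047553/277981 ≈ -234.00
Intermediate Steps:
R(J, p) = (2 + J)*(5 + p)
z(P, N) = 10 (z(P, N) = -2 - 1*(-12) = -2 + 12 = 10)
B = -1/277981 ≈ -3.5974e-6
t(d, k) = 5 + k (t(d, k) = -5 + (k + 10) = -5 + (10 + k) = 5 + k)
t(260, -239) - B = (5 - 239) - 1*(-1/277981) = -234 + 1/277981 = -65047553/277981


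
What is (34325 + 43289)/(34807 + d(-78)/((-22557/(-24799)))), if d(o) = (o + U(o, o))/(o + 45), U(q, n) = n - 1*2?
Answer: 57774386934/25913587709 ≈ 2.2295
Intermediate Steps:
U(q, n) = -2 + n (U(q, n) = n - 2 = -2 + n)
d(o) = (-2 + 2*o)/(45 + o) (d(o) = (o + (-2 + o))/(o + 45) = (-2 + 2*o)/(45 + o))
(34325 + 43289)/(34807 + d(-78)/((-22557/(-24799)))) = (34325 + 43289)/(34807 + (2*(-1 - 78)/(45 - 78))/((-22557/(-24799)))) = 77614/(34807 + (2*(-79)/(-33))/((-22557*(-1/24799)))) = 77614/(34807 + (2*(-1/33)*(-79))/(22557/24799)) = 77614/(34807 + (158/33)*(24799/22557)) = 77614/(34807 + 3918242/744381) = 77614/(25913587709/744381) = 77614*(744381/25913587709) = 57774386934/25913587709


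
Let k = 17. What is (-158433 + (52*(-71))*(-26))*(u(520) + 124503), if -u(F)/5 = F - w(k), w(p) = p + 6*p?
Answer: -7648897618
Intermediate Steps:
w(p) = 7*p
u(F) = 595 - 5*F (u(F) = -5*(F - 7*17) = -5*(F - 1*119) = -5*(F - 119) = -5*(-119 + F) = 595 - 5*F)
(-158433 + (52*(-71))*(-26))*(u(520) + 124503) = (-158433 + (52*(-71))*(-26))*((595 - 5*520) + 124503) = (-158433 - 3692*(-26))*((595 - 2600) + 124503) = (-158433 + 95992)*(-2005 + 124503) = -62441*122498 = -7648897618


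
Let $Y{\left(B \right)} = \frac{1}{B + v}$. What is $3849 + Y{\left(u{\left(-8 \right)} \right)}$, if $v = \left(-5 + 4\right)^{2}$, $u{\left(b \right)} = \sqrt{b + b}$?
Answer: $\frac{65434}{17} - \frac{4 i}{17} \approx 3849.1 - 0.23529 i$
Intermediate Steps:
$u{\left(b \right)} = \sqrt{2} \sqrt{b}$ ($u{\left(b \right)} = \sqrt{2 b} = \sqrt{2} \sqrt{b}$)
$v = 1$ ($v = \left(-1\right)^{2} = 1$)
$Y{\left(B \right)} = \frac{1}{1 + B}$ ($Y{\left(B \right)} = \frac{1}{B + 1} = \frac{1}{1 + B}$)
$3849 + Y{\left(u{\left(-8 \right)} \right)} = 3849 + \frac{1}{1 + \sqrt{2} \sqrt{-8}} = 3849 + \frac{1}{1 + \sqrt{2} \cdot 2 i \sqrt{2}} = 3849 + \frac{1}{1 + 4 i} = 3849 + \frac{1 - 4 i}{17}$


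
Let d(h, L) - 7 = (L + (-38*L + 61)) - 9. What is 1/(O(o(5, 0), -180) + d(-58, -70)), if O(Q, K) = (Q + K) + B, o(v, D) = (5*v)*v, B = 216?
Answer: 1/2810 ≈ 0.00035587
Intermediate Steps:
o(v, D) = 5*v²
d(h, L) = 59 - 37*L (d(h, L) = 7 + ((L + (-38*L + 61)) - 9) = 7 + ((L + (61 - 38*L)) - 9) = 7 + ((61 - 37*L) - 9) = 7 + (52 - 37*L) = 59 - 37*L)
O(Q, K) = 216 + K + Q (O(Q, K) = (Q + K) + 216 = (K + Q) + 216 = 216 + K + Q)
1/(O(o(5, 0), -180) + d(-58, -70)) = 1/((216 - 180 + 5*5²) + (59 - 37*(-70))) = 1/((216 - 180 + 5*25) + (59 + 2590)) = 1/((216 - 180 + 125) + 2649) = 1/(161 + 2649) = 1/2810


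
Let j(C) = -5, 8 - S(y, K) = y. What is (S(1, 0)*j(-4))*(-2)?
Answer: 70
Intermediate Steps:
S(y, K) = 8 - y
(S(1, 0)*j(-4))*(-2) = ((8 - 1*1)*(-5))*(-2) = ((8 - 1)*(-5))*(-2) = (7*(-5))*(-2) = -35*(-2) = 70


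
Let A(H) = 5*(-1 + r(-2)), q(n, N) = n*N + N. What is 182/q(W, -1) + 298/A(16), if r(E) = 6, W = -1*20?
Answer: 10212/475 ≈ 21.499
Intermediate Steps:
W = -20
q(n, N) = N + N*n (q(n, N) = N*n + N = N + N*n)
A(H) = 25 (A(H) = 5*(-1 + 6) = 5*5 = 25)
182/q(W, -1) + 298/A(16) = 182/((-(1 - 20))) + 298/25 = 182/((-1*(-19))) + 298*(1/25) = 182/19 + 298/25 = 10212/475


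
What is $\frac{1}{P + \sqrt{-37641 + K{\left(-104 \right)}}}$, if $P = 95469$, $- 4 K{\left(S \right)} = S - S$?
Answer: $\frac{31823}{3038122534} - \frac{i \sqrt{37641}}{9114367602} \approx 1.0475 \cdot 10^{-5} - 2.1286 \cdot 10^{-8} i$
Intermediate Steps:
$K{\left(S \right)} = 0$ ($K{\left(S \right)} = - \frac{S - S}{4} = \left(- \frac{1}{4}\right) 0 = 0$)
$\frac{1}{P + \sqrt{-37641 + K{\left(-104 \right)}}} = \frac{1}{95469 + \sqrt{-37641 + 0}} = \frac{1}{95469 + \sqrt{-37641}} = \frac{1}{95469 + i \sqrt{37641}}$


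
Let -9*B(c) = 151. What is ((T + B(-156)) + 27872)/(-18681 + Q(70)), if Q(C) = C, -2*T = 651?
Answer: -495535/334998 ≈ -1.4792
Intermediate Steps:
T = -651/2 (T = -1/2*651 = -651/2 ≈ -325.50)
B(c) = -151/9 (B(c) = -1/9*151 = -151/9)
((T + B(-156)) + 27872)/(-18681 + Q(70)) = ((-651/2 - 151/9) + 27872)/(-18681 + 70) = (-6161/18 + 27872)/(-18611) = (495535/18)*(-1/18611) = -495535/334998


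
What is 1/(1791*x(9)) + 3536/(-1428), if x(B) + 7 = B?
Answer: -62081/25074 ≈ -2.4759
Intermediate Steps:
x(B) = -7 + B
1/(1791*x(9)) + 3536/(-1428) = 1/(1791*(-7 + 9)) + 3536/(-1428) = (1/1791)/2 + 3536*(-1/1428) = (1/1791)*(1/2) - 52/21 = 1/3582 - 52/21 = -62081/25074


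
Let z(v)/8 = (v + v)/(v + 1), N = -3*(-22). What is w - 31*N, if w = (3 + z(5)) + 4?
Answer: -6077/3 ≈ -2025.7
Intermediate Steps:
N = 66
z(v) = 16*v/(1 + v) (z(v) = 8*((v + v)/(v + 1)) = 8*((2*v)/(1 + v)) = 8*(2*v/(1 + v)) = 16*v/(1 + v))
w = 61/3 (w = (3 + 16*5/(1 + 5)) + 4 = (3 + 16*5/6) + 4 = (3 + 16*5*(1/6)) + 4 = (3 + 40/3) + 4 = 49/3 + 4 = 61/3 ≈ 20.333)
w - 31*N = 61/3 - 31*66 = 61/3 - 2046 = -6077/3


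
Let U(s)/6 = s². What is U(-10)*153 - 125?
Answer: 91675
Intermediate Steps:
U(s) = 6*s²
U(-10)*153 - 125 = (6*(-10)²)*153 - 125 = (6*100)*153 - 125 = 600*153 - 125 = 91800 - 125 = 91675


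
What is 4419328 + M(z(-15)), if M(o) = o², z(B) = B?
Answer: 4419553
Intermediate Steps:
4419328 + M(z(-15)) = 4419328 + (-15)² = 4419328 + 225 = 4419553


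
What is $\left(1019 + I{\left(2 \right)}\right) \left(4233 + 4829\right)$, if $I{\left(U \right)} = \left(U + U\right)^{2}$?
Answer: $9379170$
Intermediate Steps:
$I{\left(U \right)} = 4 U^{2}$ ($I{\left(U \right)} = \left(2 U\right)^{2} = 4 U^{2}$)
$\left(1019 + I{\left(2 \right)}\right) \left(4233 + 4829\right) = \left(1019 + 4 \cdot 2^{2}\right) \left(4233 + 4829\right) = \left(1019 + 4 \cdot 4\right) 9062 = \left(1019 + 16\right) 9062 = 1035 \cdot 9062 = 9379170$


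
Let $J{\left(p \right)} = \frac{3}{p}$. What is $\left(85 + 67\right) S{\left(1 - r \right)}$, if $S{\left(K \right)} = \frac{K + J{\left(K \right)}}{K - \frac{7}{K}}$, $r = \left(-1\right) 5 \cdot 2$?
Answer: $\frac{496}{3} \approx 165.33$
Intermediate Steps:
$r = -10$ ($r = \left(-5\right) 2 = -10$)
$S{\left(K \right)} = \frac{K + \frac{3}{K}}{K - \frac{7}{K}}$
$\left(85 + 67\right) S{\left(1 - r \right)} = \left(85 + 67\right) \frac{3 + \left(1 - -10\right)^{2}}{-7 + \left(1 - -10\right)^{2}} = 152 \frac{3 + \left(1 + 10\right)^{2}}{-7 + \left(1 + 10\right)^{2}} = 152 \frac{3 + 11^{2}}{-7 + 11^{2}} = 152 \frac{3 + 121}{-7 + 121} = 152 \cdot \frac{1}{114} \cdot 124 = 152 \cdot \frac{62}{57} = \frac{496}{3}$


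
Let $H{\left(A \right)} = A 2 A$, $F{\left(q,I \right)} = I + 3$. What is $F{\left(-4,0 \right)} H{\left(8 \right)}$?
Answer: $384$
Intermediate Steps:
$F{\left(q,I \right)} = 3 + I$
$H{\left(A \right)} = 2 A^{2}$ ($H{\left(A \right)} = 2 A A = 2 A^{2}$)
$F{\left(-4,0 \right)} H{\left(8 \right)} = \left(3 + 0\right) 2 \cdot 8^{2} = 3 \cdot 2 \cdot 64 = 3 \cdot 128 = 384$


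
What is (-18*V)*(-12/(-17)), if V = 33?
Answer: -7128/17 ≈ -419.29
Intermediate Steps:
(-18*V)*(-12/(-17)) = (-18*33)*(-12/(-17)) = -(-7128)*(-1)/17 = -594*12/17 = -7128/17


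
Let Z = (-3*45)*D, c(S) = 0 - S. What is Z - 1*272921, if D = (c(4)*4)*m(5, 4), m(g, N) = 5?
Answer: -262121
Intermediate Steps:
c(S) = -S
D = -80 (D = (-1*4*4)*5 = -4*4*5 = -16*5 = -80)
Z = 10800 (Z = -3*45*(-80) = -135*(-80) = 10800)
Z - 1*272921 = 10800 - 1*272921 = 10800 - 272921 = -262121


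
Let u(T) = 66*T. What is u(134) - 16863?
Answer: -8019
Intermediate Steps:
u(134) - 16863 = 66*134 - 16863 = 8844 - 16863 = -8019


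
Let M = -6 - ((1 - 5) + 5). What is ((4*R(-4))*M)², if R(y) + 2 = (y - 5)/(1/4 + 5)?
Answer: 10816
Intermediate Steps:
R(y) = -62/21 + 4*y/21 (R(y) = -2 + (y - 5)/(1/4 + 5) = -2 + (-5 + y)/(¼ + 5) = -2 + (-5 + y)/(21/4) = -2 + (-5 + y)*(4/21) = -2 + (-20/21 + 4*y/21) = -62/21 + 4*y/21)
M = -7 (M = -6 - (-4 + 5) = -6 - 1*1 = -6 - 1 = -7)
((4*R(-4))*M)² = ((4*(-62/21 + (4/21)*(-4)))*(-7))² = ((4*(-62/21 - 16/21))*(-7))² = ((4*(-26/7))*(-7))² = (-104/7*(-7))² = 104² = 10816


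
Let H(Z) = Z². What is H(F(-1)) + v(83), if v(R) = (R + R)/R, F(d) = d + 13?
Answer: 146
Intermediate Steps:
F(d) = 13 + d
v(R) = 2 (v(R) = (2*R)/R = 2)
H(F(-1)) + v(83) = (13 - 1)² + 2 = 12² + 2 = 144 + 2 = 146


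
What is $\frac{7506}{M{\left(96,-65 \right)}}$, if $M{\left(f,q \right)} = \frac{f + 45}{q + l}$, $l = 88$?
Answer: $\frac{57546}{47} \approx 1224.4$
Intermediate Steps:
$M{\left(f,q \right)} = \frac{45 + f}{88 + q}$ ($M{\left(f,q \right)} = \frac{f + 45}{q + 88} = \frac{45 + f}{88 + q}$)
$\frac{7506}{M{\left(96,-65 \right)}} = \frac{7506}{\frac{1}{88 - 65} \left(45 + 96\right)} = \frac{7506}{\frac{1}{23} \cdot 141} = \frac{7506}{\frac{141}{23}} = 7506 \cdot \frac{23}{141} = \frac{57546}{47}$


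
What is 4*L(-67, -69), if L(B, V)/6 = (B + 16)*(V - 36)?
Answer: 128520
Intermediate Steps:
L(B, V) = 6*(-36 + V)*(16 + B) (L(B, V) = 6*((B + 16)*(V - 36)) = 6*((16 + B)*(-36 + V)) = 6*((-36 + V)*(16 + B)) = 6*(-36 + V)*(16 + B))
4*L(-67, -69) = 4*(-3456 - 216*(-67) + 96*(-69) + 6*(-67)*(-69)) = 4*(-3456 + 14472 - 6624 + 27738) = 4*32130 = 128520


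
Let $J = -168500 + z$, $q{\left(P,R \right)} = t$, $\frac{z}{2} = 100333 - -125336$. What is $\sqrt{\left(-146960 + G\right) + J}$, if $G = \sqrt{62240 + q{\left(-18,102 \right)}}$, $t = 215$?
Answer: $\sqrt{135878 + \sqrt{62455}} \approx 368.96$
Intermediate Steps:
$z = 451338$ ($z = 2 \left(100333 - -125336\right) = 2 \left(100333 + 125336\right) = 2 \cdot 225669 = 451338$)
$q{\left(P,R \right)} = 215$
$J = 282838$ ($J = -168500 + 451338 = 282838$)
$G = \sqrt{62455}$ ($G = \sqrt{62240 + 215} = \sqrt{62455} \approx 249.91$)
$\sqrt{\left(-146960 + G\right) + J} = \sqrt{\left(-146960 + \sqrt{62455}\right) + 282838} = \sqrt{135878 + \sqrt{62455}}$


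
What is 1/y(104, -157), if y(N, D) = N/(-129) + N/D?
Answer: -20253/29744 ≈ -0.68091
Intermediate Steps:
y(N, D) = -N/129 + N/D (y(N, D) = N*(-1/129) + N/D = -N/129 + N/D)
1/y(104, -157) = 1/(-1/129*104 + 104/(-157)) = 1/(-104/129 + 104*(-1/157)) = 1/(-104/129 - 104/157) = 1/(-29744/20253) = -20253/29744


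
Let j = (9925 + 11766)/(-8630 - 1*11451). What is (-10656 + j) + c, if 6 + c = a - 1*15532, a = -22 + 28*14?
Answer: -518593435/20081 ≈ -25825.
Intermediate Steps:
a = 370 (a = -22 + 392 = 370)
c = -15168 (c = -6 + (370 - 1*15532) = -6 + (370 - 15532) = -6 - 15162 = -15168)
j = -21691/20081 (j = 21691/(-8630 - 11451) = 21691/(-20081) = 21691*(-1/20081) = -21691/20081 ≈ -1.0802)
(-10656 + j) + c = (-10656 - 21691/20081) - 15168 = -214004827/20081 - 15168 = -518593435/20081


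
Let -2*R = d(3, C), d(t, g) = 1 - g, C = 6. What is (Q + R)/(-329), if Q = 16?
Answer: -37/658 ≈ -0.056231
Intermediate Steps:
R = 5/2 (R = -(1 - 1*6)/2 = -(1 - 6)/2 = -1/2*(-5) = 5/2 ≈ 2.5000)
(Q + R)/(-329) = (16 + 5/2)/(-329) = (37/2)*(-1/329) = -37/658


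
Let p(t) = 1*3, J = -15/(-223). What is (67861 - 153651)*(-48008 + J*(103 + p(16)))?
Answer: 918312803260/223 ≈ 4.1180e+9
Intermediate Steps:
J = 15/223 (J = -15*(-1/223) = 15/223 ≈ 0.067265)
p(t) = 3
(67861 - 153651)*(-48008 + J*(103 + p(16))) = (67861 - 153651)*(-48008 + 15*(103 + 3)/223) = -85790*(-48008 + (15/223)*106) = -85790*(-48008 + 1590/223) = -85790*(-10704194/223) = 918312803260/223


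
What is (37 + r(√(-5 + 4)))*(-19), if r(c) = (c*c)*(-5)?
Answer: -798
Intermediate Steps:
r(c) = -5*c² (r(c) = c²*(-5) = -5*c²)
(37 + r(√(-5 + 4)))*(-19) = (37 - 5*(√(-5 + 4))²)*(-19) = (37 - 5*(√(-1))²)*(-19) = (37 - 5*I²)*(-19) = (37 - 5*(-1))*(-19) = (37 + 5)*(-19) = 42*(-19) = -798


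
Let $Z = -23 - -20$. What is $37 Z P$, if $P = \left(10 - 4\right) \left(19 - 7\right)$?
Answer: $-7992$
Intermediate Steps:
$Z = -3$ ($Z = -23 + 20 = -3$)
$P = 72$ ($P = 6 \cdot 12 = 72$)
$37 Z P = 37 \left(-3\right) 72 = \left(-111\right) 72 = -7992$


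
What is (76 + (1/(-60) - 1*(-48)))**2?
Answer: 55338721/3600 ≈ 15372.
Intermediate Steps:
(76 + (1/(-60) - 1*(-48)))**2 = (76 + (-1/60 + 48))**2 = (76 + 2879/60)**2 = (7439/60)**2 = 55338721/3600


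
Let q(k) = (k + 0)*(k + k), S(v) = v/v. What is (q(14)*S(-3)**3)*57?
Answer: 22344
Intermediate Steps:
S(v) = 1
q(k) = 2*k**2 (q(k) = k*(2*k) = 2*k**2)
(q(14)*S(-3)**3)*57 = ((2*14**2)*1**3)*57 = ((2*196)*1)*57 = (392*1)*57 = 392*57 = 22344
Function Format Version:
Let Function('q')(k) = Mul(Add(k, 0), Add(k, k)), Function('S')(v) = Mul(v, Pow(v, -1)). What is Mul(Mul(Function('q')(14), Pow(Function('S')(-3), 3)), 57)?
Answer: 22344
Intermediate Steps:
Function('S')(v) = 1
Function('q')(k) = Mul(2, Pow(k, 2)) (Function('q')(k) = Mul(k, Mul(2, k)) = Mul(2, Pow(k, 2)))
Mul(Mul(Function('q')(14), Pow(Function('S')(-3), 3)), 57) = Mul(Mul(Mul(2, Pow(14, 2)), Pow(1, 3)), 57) = Mul(Mul(Mul(2, 196), 1), 57) = Mul(Mul(392, 1), 57) = Mul(392, 57) = 22344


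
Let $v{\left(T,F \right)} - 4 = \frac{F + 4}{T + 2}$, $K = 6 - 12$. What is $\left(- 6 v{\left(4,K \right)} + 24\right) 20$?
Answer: $40$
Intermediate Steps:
$K = -6$ ($K = 6 - 12 = -6$)
$v{\left(T,F \right)} = 4 + \frac{4 + F}{2 + T}$ ($v{\left(T,F \right)} = 4 + \frac{F + 4}{T + 2} = 4 + \frac{4 + F}{2 + T}$)
$\left(- 6 v{\left(4,K \right)} + 24\right) 20 = \left(- 6 \frac{12 - 6 + 4 \cdot 4}{2 + 4} + 24\right) 20 = \left(- 6 \frac{12 - 6 + 16}{6} + 24\right) 20 = \left(- 6 \cdot \frac{1}{6} \cdot 22 + 24\right) 20 = \left(\left(-6\right) \frac{11}{3} + 24\right) 20 = \left(-22 + 24\right) 20 = 2 \cdot 20 = 40$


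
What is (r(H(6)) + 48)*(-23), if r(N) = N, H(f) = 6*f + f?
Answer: -2070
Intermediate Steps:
H(f) = 7*f
(r(H(6)) + 48)*(-23) = (7*6 + 48)*(-23) = (42 + 48)*(-23) = 90*(-23) = -2070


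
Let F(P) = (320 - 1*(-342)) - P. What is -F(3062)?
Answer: 2400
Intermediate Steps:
F(P) = 662 - P (F(P) = (320 + 342) - P = 662 - P)
-F(3062) = -(662 - 1*3062) = -(662 - 3062) = -1*(-2400) = 2400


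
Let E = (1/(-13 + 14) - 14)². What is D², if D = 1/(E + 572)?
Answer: 1/549081 ≈ 1.8212e-6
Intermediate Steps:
E = 169 (E = (1/1 - 14)² = (1 - 14)² = (-13)² = 169)
D = 1/741 (D = 1/(169 + 572) = 1/741 ≈ 0.0013495)
D² = (1/741)² = 1/549081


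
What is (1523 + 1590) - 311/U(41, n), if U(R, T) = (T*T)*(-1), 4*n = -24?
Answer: 112379/36 ≈ 3121.6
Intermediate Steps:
n = -6 (n = (¼)*(-24) = -6)
U(R, T) = -T² (U(R, T) = T²*(-1) = -T²)
(1523 + 1590) - 311/U(41, n) = (1523 + 1590) - 311/((-1*(-6)²)) = 3113 - 311/((-1*36)) = 3113 - 311/(-36) = 3113 - 311*(-1/36) = 3113 + 311/36 = 112379/36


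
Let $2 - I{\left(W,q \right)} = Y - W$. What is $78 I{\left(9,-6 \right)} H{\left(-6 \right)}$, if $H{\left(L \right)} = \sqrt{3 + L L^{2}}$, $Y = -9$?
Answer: $1560 i \sqrt{213} \approx 22767.0 i$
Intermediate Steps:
$H{\left(L \right)} = \sqrt{3 + L^{3}}$
$I{\left(W,q \right)} = 11 + W$ ($I{\left(W,q \right)} = 2 - \left(-9 - W\right) = 2 + \left(9 + W\right) = 11 + W$)
$78 I{\left(9,-6 \right)} H{\left(-6 \right)} = 78 \left(11 + 9\right) \sqrt{3 + \left(-6\right)^{3}} = 78 \cdot 20 \sqrt{3 - 216} = 1560 \sqrt{-213} = 1560 i \sqrt{213}$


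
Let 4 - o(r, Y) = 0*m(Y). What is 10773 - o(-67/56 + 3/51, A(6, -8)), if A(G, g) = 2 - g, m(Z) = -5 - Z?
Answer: 10769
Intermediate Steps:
o(r, Y) = 4 (o(r, Y) = 4 - 0*(-5 - Y) = 4 - 1*0 = 4 + 0 = 4)
10773 - o(-67/56 + 3/51, A(6, -8)) = 10773 - 1*4 = 10773 - 4 = 10769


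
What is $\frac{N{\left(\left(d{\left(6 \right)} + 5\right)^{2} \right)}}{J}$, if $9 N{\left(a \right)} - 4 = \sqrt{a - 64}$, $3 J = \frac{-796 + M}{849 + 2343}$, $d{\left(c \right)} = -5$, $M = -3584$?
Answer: $- \frac{1064}{1095} - \frac{2128 i}{1095} \approx -0.97169 - 1.9434 i$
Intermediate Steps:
$J = - \frac{365}{798}$ ($J = \frac{\left(-796 - 3584\right) \frac{1}{849 + 2343}}{3} = \frac{\left(-4380\right) \frac{1}{3192}}{3} = \frac{1}{3} \left(- \frac{365}{266}\right) = - \frac{365}{798} \approx -0.45739$)
$N{\left(a \right)} = \frac{4}{9} + \frac{\sqrt{-64 + a}}{9}$ ($N{\left(a \right)} = \frac{4}{9} + \frac{\sqrt{a - 64}}{9} = \frac{4}{9} + \frac{\sqrt{-64 + a}}{9}$)
$\frac{N{\left(\left(d{\left(6 \right)} + 5\right)^{2} \right)}}{J} = \frac{\frac{4}{9} + \frac{\sqrt{-64 + \left(-5 + 5\right)^{2}}}{9}}{- \frac{365}{798}} = \left(\frac{4}{9} + \frac{\sqrt{-64 + 0^{2}}}{9}\right) \left(- \frac{798}{365}\right) = \left(\frac{4}{9} + \frac{\sqrt{-64 + 0}}{9}\right) \left(- \frac{798}{365}\right) = \left(\frac{4}{9} + \frac{\sqrt{-64}}{9}\right) \left(- \frac{798}{365}\right) = \left(\frac{4}{9} + \frac{8 i}{9}\right) \left(- \frac{798}{365}\right) = - \frac{1064}{1095} - \frac{2128 i}{1095}$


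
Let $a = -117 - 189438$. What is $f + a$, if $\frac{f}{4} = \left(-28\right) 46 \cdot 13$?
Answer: $-256531$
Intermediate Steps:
$f = -66976$ ($f = 4 \left(-28\right) 46 \cdot 13 = 4 \left(\left(-1288\right) 13\right) = 4 \left(-16744\right) = -66976$)
$a = -189555$ ($a = -117 - 189438 = -189555$)
$f + a = -66976 - 189555 = -256531$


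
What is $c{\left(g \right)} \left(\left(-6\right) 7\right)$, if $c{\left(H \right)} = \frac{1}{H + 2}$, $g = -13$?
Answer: $\frac{42}{11} \approx 3.8182$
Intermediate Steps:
$c{\left(H \right)} = \frac{1}{2 + H}$
$c{\left(g \right)} \left(\left(-6\right) 7\right) = \frac{\left(-6\right) 7}{2 - 13} = \frac{1}{-11} \left(-42\right) = \left(- \frac{1}{11}\right) \left(-42\right) = \frac{42}{11}$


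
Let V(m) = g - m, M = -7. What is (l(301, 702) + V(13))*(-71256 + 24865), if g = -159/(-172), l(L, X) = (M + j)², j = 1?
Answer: -190898965/172 ≈ -1.1099e+6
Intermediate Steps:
l(L, X) = 36 (l(L, X) = (-7 + 1)² = (-6)² = 36)
g = 159/172 (g = -159*(-1/172) = 159/172 ≈ 0.92442)
V(m) = 159/172 - m
(l(301, 702) + V(13))*(-71256 + 24865) = (36 + (159/172 - 1*13))*(-71256 + 24865) = (36 + (159/172 - 13))*(-46391) = (36 - 2077/172)*(-46391) = (4115/172)*(-46391) = -190898965/172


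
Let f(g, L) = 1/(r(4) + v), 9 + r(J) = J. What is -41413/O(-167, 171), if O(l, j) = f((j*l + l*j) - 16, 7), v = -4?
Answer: 372717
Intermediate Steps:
r(J) = -9 + J
f(g, L) = -⅑ (f(g, L) = 1/((-9 + 4) - 4) = 1/(-5 - 4) = 1/(-9) = -⅑)
O(l, j) = -⅑
-41413/O(-167, 171) = -41413/(-⅑) = -41413*(-9) = 372717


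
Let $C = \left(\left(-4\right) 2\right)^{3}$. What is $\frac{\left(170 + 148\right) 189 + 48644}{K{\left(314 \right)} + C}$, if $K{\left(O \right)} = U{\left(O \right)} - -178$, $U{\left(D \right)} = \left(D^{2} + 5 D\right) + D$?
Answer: $\frac{54373}{50073} \approx 1.0859$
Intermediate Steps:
$U{\left(D \right)} = D^{2} + 6 D$
$C = -512$ ($C = \left(-8\right)^{3} = -512$)
$K{\left(O \right)} = 178 + O \left(6 + O\right)$ ($K{\left(O \right)} = O \left(6 + O\right) - -178 = O \left(6 + O\right) + 178 = 178 + O \left(6 + O\right)$)
$\frac{\left(170 + 148\right) 189 + 48644}{K{\left(314 \right)} + C} = \frac{\left(170 + 148\right) 189 + 48644}{\left(178 + 314 \left(6 + 314\right)\right) - 512} = \frac{318 \cdot 189 + 48644}{\left(178 + 314 \cdot 320\right) - 512} = \frac{60102 + 48644}{\left(178 + 100480\right) - 512} = \frac{108746}{100658 - 512} = \frac{108746}{100146} = 108746 \cdot \frac{1}{100146} = \frac{54373}{50073}$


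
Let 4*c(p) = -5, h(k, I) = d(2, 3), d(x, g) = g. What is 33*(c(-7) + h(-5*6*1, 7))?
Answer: 231/4 ≈ 57.750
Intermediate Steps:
h(k, I) = 3
c(p) = -5/4 (c(p) = (¼)*(-5) = -5/4)
33*(c(-7) + h(-5*6*1, 7)) = 33*(-5/4 + 3) = 33*(7/4) = 231/4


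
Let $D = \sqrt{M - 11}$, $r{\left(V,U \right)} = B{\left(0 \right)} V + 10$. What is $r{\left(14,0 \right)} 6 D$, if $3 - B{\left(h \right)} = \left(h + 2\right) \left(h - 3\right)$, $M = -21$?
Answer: $3264 i \sqrt{2} \approx 4616.0 i$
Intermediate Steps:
$B{\left(h \right)} = 3 - \left(-3 + h\right) \left(2 + h\right)$ ($B{\left(h \right)} = 3 - \left(h + 2\right) \left(h - 3\right) = 3 - \left(2 + h\right) \left(-3 + h\right) = 3 - \left(-3 + h\right) \left(2 + h\right)$)
$r{\left(V,U \right)} = 10 + 9 V$ ($r{\left(V,U \right)} = \left(9 + 0 - 0^{2}\right) V + 10 = \left(9 + 0 - 0\right) V + 10 = \left(9 + 0 + 0\right) V + 10 = 9 V + 10 = 10 + 9 V$)
$D = 4 i \sqrt{2}$ ($D = \sqrt{-21 - 11} = \sqrt{-32} = 4 i \sqrt{2} \approx 5.6569 i$)
$r{\left(14,0 \right)} 6 D = \left(10 + 9 \cdot 14\right) 6 \cdot 4 i \sqrt{2} = \left(10 + 126\right) 6 \cdot 4 i \sqrt{2} = 136 \cdot 6 \cdot 4 i \sqrt{2} = 816 \cdot 4 i \sqrt{2} = 3264 i \sqrt{2}$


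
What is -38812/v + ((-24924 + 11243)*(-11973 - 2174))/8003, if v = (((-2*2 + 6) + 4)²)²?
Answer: 62630961559/2592972 ≈ 24154.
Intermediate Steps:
v = 1296 (v = (((-4 + 6) + 4)²)² = ((2 + 4)²)² = (6²)² = 36² = 1296)
-38812/v + ((-24924 + 11243)*(-11973 - 2174))/8003 = -38812/1296 + ((-24924 + 11243)*(-11973 - 2174))/8003 = -38812*1/1296 - 13681*(-14147)*(1/8003) = -9703/324 + 193545107*(1/8003) = -9703/324 + 193545107/8003 = 62630961559/2592972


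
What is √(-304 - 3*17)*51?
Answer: 51*I*√355 ≈ 960.91*I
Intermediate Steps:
√(-304 - 3*17)*51 = √(-304 - 51)*51 = √(-355)*51 = (I*√355)*51 = 51*I*√355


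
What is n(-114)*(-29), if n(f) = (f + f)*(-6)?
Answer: -39672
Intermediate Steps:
n(f) = -12*f (n(f) = (2*f)*(-6) = -12*f)
n(-114)*(-29) = -12*(-114)*(-29) = 1368*(-29) = -39672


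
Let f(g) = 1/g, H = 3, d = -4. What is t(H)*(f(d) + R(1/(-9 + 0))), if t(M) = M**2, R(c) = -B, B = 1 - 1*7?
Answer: 207/4 ≈ 51.750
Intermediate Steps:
B = -6 (B = 1 - 7 = -6)
R(c) = 6 (R(c) = -1*(-6) = 6)
t(H)*(f(d) + R(1/(-9 + 0))) = 3**2*(1/(-4) + 6) = 9*(-1/4 + 6) = 9*(23/4) = 207/4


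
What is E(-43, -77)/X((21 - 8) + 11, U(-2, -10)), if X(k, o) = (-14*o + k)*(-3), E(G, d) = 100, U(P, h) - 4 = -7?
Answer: -50/99 ≈ -0.50505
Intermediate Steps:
U(P, h) = -3 (U(P, h) = 4 - 7 = -3)
X(k, o) = -3*k + 42*o (X(k, o) = (k - 14*o)*(-3) = -3*k + 42*o)
E(-43, -77)/X((21 - 8) + 11, U(-2, -10)) = 100/(-3*((21 - 8) + 11) + 42*(-3)) = 100/(-3*(13 + 11) - 126) = 100/(-3*24 - 126) = 100/(-72 - 126) = 100/(-198) = 100*(-1/198) = -50/99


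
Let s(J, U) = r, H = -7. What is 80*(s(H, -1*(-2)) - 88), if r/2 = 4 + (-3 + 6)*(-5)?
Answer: -8800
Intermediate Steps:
r = -22 (r = 2*(4 + (-3 + 6)*(-5)) = 2*(4 + 3*(-5)) = 2*(4 - 15) = 2*(-11) = -22)
s(J, U) = -22
80*(s(H, -1*(-2)) - 88) = 80*(-22 - 88) = 80*(-110) = -8800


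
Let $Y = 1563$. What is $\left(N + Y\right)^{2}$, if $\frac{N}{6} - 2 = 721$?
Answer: $34821801$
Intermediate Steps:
$N = 4338$ ($N = 12 + 6 \cdot 721 = 12 + 4326 = 4338$)
$\left(N + Y\right)^{2} = \left(4338 + 1563\right)^{2} = 5901^{2} = 34821801$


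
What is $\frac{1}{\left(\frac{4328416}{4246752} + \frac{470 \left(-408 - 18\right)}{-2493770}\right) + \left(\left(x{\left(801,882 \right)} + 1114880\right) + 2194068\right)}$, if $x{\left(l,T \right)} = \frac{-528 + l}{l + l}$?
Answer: $\frac{5890922646366}{19492764189905805881} \approx 3.0221 \cdot 10^{-7}$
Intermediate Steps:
$x{\left(l,T \right)} = \frac{-528 + l}{2 l}$
$\frac{1}{\left(\frac{4328416}{4246752} + \frac{470 \left(-408 - 18\right)}{-2493770}\right) + \left(\left(x{\left(801,882 \right)} + 1114880\right) + 2194068\right)} = \frac{1}{\left(\frac{4328416}{4246752} + \frac{470 \left(-408 - 18\right)}{-2493770}\right) + \left(\left(\frac{-528 + 801}{2 \cdot 801} + 1114880\right) + 2194068\right)} = \frac{1}{\left(4328416 \cdot \frac{1}{4246752} + 470 \left(-426\right) \left(- \frac{1}{2493770}\right)\right) + \left(\left(\frac{1}{2} \cdot \frac{1}{801} \cdot 273 + 1114880\right) + 2194068\right)} = \frac{1}{\left(\frac{135263}{132711} - - \frac{20022}{249377}\right) + \left(\left(\frac{91}{534} + 1114880\right) + 2194068\right)} = \frac{1}{\left(\frac{135263}{132711} + \frac{20022}{249377}\right) + \left(\frac{595346011}{534} + 2194068\right)} = \frac{1}{\frac{36388620793}{33095071047} + \frac{1766978323}{534}} = \frac{1}{\frac{19492764189905805881}{5890922646366}} = \frac{5890922646366}{19492764189905805881}$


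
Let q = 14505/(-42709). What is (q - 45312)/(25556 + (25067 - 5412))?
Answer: -1935244713/1930916599 ≈ -1.0022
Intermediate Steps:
q = -14505/42709 (q = 14505*(-1/42709) = -14505/42709 ≈ -0.33962)
(q - 45312)/(25556 + (25067 - 5412)) = (-14505/42709 - 45312)/(25556 + (25067 - 5412)) = -1935244713/(42709*(25556 + 19655)) = -1935244713/42709/45211 = -1935244713/42709*1/45211 = -1935244713/1930916599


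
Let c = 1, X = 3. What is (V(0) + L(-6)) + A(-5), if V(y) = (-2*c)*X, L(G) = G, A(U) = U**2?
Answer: 13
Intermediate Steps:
V(y) = -6 (V(y) = -2*1*3 = -2*3 = -6)
(V(0) + L(-6)) + A(-5) = (-6 - 6) + (-5)**2 = -12 + 25 = 13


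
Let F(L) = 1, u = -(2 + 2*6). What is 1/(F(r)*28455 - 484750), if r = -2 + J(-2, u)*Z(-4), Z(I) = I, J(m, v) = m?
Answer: -1/456295 ≈ -2.1916e-6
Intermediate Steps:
u = -14 (u = -(2 + 12) = -1*14 = -14)
r = 6 (r = -2 - 2*(-4) = -2 + 8 = 6)
1/(F(r)*28455 - 484750) = 1/(1*28455 - 484750) = 1/(28455 - 484750) = 1/(-456295) = -1/456295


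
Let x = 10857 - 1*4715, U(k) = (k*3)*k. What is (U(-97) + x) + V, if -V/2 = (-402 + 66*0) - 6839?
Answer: 48851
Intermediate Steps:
U(k) = 3*k² (U(k) = (3*k)*k = 3*k²)
x = 6142 (x = 10857 - 4715 = 6142)
V = 14482 (V = -2*((-402 + 66*0) - 6839) = -2*((-402 + 0) - 6839) = -2*(-402 - 6839) = -2*(-7241) = 14482)
(U(-97) + x) + V = (3*(-97)² + 6142) + 14482 = (3*9409 + 6142) + 14482 = (28227 + 6142) + 14482 = 34369 + 14482 = 48851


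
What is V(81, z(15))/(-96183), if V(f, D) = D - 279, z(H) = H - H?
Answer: 31/10687 ≈ 0.0029007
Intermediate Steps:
z(H) = 0
V(f, D) = -279 + D
V(81, z(15))/(-96183) = (-279 + 0)/(-96183) = -279*(-1/96183) = 31/10687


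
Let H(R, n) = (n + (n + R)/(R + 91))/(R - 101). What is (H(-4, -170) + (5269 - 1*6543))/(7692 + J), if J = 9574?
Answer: -66799/906465 ≈ -0.073692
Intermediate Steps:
H(R, n) = (n + (R + n)/(91 + R))/(-101 + R)
(H(-4, -170) + (5269 - 1*6543))/(7692 + J) = ((-4 + 92*(-170) - 4*(-170))/(-9191 + (-4)² - 10*(-4)) + (5269 - 1*6543))/(7692 + 9574) = ((-4 - 15640 + 680)/(-9191 + 16 + 40) + (5269 - 6543))/17266 = (-14964/(-9135) - 1274)*(1/17266) = (-1/9135*(-14964) - 1274)*(1/17266) = (172/105 - 1274)*(1/17266) = -133598/105*1/17266 = -66799/906465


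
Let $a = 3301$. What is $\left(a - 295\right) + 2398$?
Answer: $5404$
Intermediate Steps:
$\left(a - 295\right) + 2398 = \left(3301 - 295\right) + 2398 = 3006 + 2398 = 5404$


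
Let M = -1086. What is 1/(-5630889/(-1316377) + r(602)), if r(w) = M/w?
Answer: 396229477/980104878 ≈ 0.40427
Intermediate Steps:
r(w) = -1086/w
1/(-5630889/(-1316377) + r(602)) = 1/(-5630889/(-1316377) - 1086/602) = 1/(-5630889*(-1/1316377) - 1086*1/602) = 1/(5630889/1316377 - 543/301) = 1/(980104878/396229477) = 396229477/980104878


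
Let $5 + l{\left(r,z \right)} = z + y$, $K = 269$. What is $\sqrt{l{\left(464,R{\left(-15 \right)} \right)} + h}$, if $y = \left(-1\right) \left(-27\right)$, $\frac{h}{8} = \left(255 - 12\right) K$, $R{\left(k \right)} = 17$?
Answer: $5 \sqrt{20919} \approx 723.17$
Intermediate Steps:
$h = 522936$ ($h = 8 \left(255 - 12\right) 269 = 8 \cdot 243 \cdot 269 = 8 \cdot 65367 = 522936$)
$y = 27$
$l{\left(r,z \right)} = 22 + z$ ($l{\left(r,z \right)} = -5 + \left(z + 27\right) = -5 + \left(27 + z\right) = 22 + z$)
$\sqrt{l{\left(464,R{\left(-15 \right)} \right)} + h} = \sqrt{\left(22 + 17\right) + 522936} = \sqrt{39 + 522936} = \sqrt{522975} = 5 \sqrt{20919}$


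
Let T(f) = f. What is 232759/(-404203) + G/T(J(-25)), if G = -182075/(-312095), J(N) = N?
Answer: -75586730554/126149735285 ≈ -0.59918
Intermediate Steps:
G = 36415/62419 (G = -182075*(-1/312095) = 36415/62419 ≈ 0.58340)
232759/(-404203) + G/T(J(-25)) = 232759/(-404203) + (36415/62419)/(-25) = 232759*(-1/404203) + (36415/62419)*(-1/25) = -232759/404203 - 7283/312095 = -75586730554/126149735285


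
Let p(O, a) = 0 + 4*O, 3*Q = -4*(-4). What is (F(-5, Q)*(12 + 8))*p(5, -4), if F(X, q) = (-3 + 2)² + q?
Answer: 7600/3 ≈ 2533.3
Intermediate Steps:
Q = 16/3 (Q = (-4*(-4))/3 = (⅓)*16 = 16/3 ≈ 5.3333)
p(O, a) = 4*O
F(X, q) = 1 + q (F(X, q) = (-1)² + q = 1 + q)
(F(-5, Q)*(12 + 8))*p(5, -4) = ((1 + 16/3)*(12 + 8))*(4*5) = ((19/3)*20)*20 = (380/3)*20 = 7600/3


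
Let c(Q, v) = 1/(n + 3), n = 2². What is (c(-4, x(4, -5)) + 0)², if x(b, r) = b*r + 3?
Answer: 1/49 ≈ 0.020408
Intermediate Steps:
x(b, r) = 3 + b*r
n = 4
c(Q, v) = ⅐ (c(Q, v) = 1/(4 + 3) = 1/7 = ⅐)
(c(-4, x(4, -5)) + 0)² = (⅐ + 0)² = (⅐)² = 1/49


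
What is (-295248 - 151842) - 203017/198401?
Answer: -88703306107/198401 ≈ -4.4709e+5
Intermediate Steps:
(-295248 - 151842) - 203017/198401 = -447090 - 203017*1/198401 = -447090 - 203017/198401 = -88703306107/198401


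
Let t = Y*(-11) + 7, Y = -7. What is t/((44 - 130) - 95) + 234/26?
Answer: 1545/181 ≈ 8.5359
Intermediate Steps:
t = 84 (t = -7*(-11) + 7 = 77 + 7 = 84)
t/((44 - 130) - 95) + 234/26 = 84/((44 - 130) - 95) + 234/26 = 84/(-86 - 95) + 234*(1/26) = 84/(-181) + 9 = 84*(-1/181) + 9 = -84/181 + 9 = 1545/181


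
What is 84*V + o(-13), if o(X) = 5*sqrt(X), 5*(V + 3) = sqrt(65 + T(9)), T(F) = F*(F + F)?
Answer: -252 + 84*sqrt(227)/5 + 5*I*sqrt(13) ≈ 1.1175 + 18.028*I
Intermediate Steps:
T(F) = 2*F**2 (T(F) = F*(2*F) = 2*F**2)
V = -3 + sqrt(227)/5 (V = -3 + sqrt(65 + 2*9**2)/5 = -3 + sqrt(65 + 2*81)/5 = -3 + sqrt(65 + 162)/5 = -3 + sqrt(227)/5 ≈ 0.013304)
84*V + o(-13) = 84*(-3 + sqrt(227)/5) + 5*sqrt(-13) = (-252 + 84*sqrt(227)/5) + 5*(I*sqrt(13)) = (-252 + 84*sqrt(227)/5) + 5*I*sqrt(13) = -252 + 84*sqrt(227)/5 + 5*I*sqrt(13)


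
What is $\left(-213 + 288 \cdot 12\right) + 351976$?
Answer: $355219$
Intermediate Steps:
$\left(-213 + 288 \cdot 12\right) + 351976 = \left(-213 + 3456\right) + 351976 = 3243 + 351976 = 355219$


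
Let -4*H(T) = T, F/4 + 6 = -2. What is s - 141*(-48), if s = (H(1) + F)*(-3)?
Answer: 27459/4 ≈ 6864.8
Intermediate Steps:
F = -32 (F = -24 + 4*(-2) = -24 - 8 = -32)
H(T) = -T/4
s = 387/4 (s = (-1/4*1 - 32)*(-3) = (-1/4 - 32)*(-3) = -129/4*(-3) = 387/4 ≈ 96.750)
s - 141*(-48) = 387/4 - 141*(-48) = 387/4 + 6768 = 27459/4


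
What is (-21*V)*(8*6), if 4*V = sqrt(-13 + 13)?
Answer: 0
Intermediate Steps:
V = 0 (V = sqrt(-13 + 13)/4 = sqrt(0)/4 = (1/4)*0 = 0)
(-21*V)*(8*6) = (-21*0)*(8*6) = 0*48 = 0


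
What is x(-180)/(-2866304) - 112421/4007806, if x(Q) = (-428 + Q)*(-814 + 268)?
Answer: -922263451/6410485697 ≈ -0.14387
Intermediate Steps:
x(Q) = 233688 - 546*Q (x(Q) = (-428 + Q)*(-546) = 233688 - 546*Q)
x(-180)/(-2866304) - 112421/4007806 = (233688 - 546*(-180))/(-2866304) - 112421/4007806 = (233688 + 98280)*(-1/2866304) - 112421*1/4007806 = 331968*(-1/2866304) - 112421/4007806 = -741/6398 - 112421/4007806 = -922263451/6410485697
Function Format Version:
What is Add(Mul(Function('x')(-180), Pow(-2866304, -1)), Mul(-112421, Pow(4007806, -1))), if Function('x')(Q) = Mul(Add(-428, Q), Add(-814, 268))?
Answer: Rational(-922263451, 6410485697) ≈ -0.14387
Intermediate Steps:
Function('x')(Q) = Add(233688, Mul(-546, Q)) (Function('x')(Q) = Mul(Add(-428, Q), -546) = Add(233688, Mul(-546, Q)))
Add(Mul(Function('x')(-180), Pow(-2866304, -1)), Mul(-112421, Pow(4007806, -1))) = Add(Mul(Add(233688, Mul(-546, -180)), Pow(-2866304, -1)), Mul(-112421, Pow(4007806, -1))) = Add(Mul(Add(233688, 98280), Rational(-1, 2866304)), Mul(-112421, Rational(1, 4007806))) = Add(Mul(331968, Rational(-1, 2866304)), Rational(-112421, 4007806)) = Add(Rational(-741, 6398), Rational(-112421, 4007806)) = Rational(-922263451, 6410485697)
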